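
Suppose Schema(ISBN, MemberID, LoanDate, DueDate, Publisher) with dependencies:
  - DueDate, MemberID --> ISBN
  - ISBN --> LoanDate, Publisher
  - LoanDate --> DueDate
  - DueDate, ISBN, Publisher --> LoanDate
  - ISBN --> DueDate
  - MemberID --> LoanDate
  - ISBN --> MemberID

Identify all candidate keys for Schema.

{ISBN}, {MemberID}

{ISBN}⁺ = {DueDate, ISBN, LoanDate, MemberID, Publisher}, which is every attribute, so {ISBN} is a candidate key.
{MemberID}⁺ = {DueDate, ISBN, LoanDate, MemberID, Publisher}, which is every attribute, so {MemberID} is a candidate key.
These are minimal and exhaustive — every other superkey contains one of them.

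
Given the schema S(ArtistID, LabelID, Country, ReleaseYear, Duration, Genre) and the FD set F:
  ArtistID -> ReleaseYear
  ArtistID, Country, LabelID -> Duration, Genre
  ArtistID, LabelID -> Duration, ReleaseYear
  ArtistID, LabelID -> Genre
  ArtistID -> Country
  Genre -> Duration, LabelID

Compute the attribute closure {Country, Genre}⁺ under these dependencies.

Start with {Country, Genre}.
Genre -> Duration, LabelID applies; add {Duration, LabelID} → now {Country, Duration, Genre, LabelID}.
No further FD applies.

{Country, Duration, Genre, LabelID}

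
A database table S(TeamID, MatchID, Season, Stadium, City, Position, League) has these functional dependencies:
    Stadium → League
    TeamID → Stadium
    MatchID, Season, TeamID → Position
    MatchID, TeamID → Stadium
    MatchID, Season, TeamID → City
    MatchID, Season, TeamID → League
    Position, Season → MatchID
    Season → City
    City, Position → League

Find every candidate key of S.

{Season, TeamID} never appear on the right of any FD, so every key must include all of them.
{MatchID, Season, TeamID} is a candidate key since {MatchID, Season, TeamID}⁺ = {City, League, MatchID, Position, Season, Stadium, TeamID} covers every attribute.
{Position, Season, TeamID} is a candidate key since {Position, Season, TeamID}⁺ = {City, League, MatchID, Position, Season, Stadium, TeamID} covers every attribute.
Any other superkey properly contains one of these, so there are no further candidate keys.

{MatchID, Season, TeamID}, {Position, Season, TeamID}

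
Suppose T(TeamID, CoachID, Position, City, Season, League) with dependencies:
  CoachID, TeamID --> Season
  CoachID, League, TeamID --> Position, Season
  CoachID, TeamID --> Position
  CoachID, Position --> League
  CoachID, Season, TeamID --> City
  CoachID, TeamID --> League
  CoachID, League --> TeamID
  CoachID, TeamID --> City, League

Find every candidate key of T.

No FD produces {CoachID}, so it must be in every candidate key.
{CoachID, League}⁺ = {City, CoachID, League, Position, Season, TeamID} — all of the relation — so {CoachID, League} is a candidate key.
{CoachID, Position}⁺ = {City, CoachID, League, Position, Season, TeamID} — all of the relation — so {CoachID, Position} is a candidate key.
{CoachID, TeamID}⁺ = {City, CoachID, League, Position, Season, TeamID} — all of the relation — so {CoachID, TeamID} is a candidate key.
These are minimal and exhaustive — every other superkey contains one of them.

{CoachID, League}, {CoachID, Position}, {CoachID, TeamID}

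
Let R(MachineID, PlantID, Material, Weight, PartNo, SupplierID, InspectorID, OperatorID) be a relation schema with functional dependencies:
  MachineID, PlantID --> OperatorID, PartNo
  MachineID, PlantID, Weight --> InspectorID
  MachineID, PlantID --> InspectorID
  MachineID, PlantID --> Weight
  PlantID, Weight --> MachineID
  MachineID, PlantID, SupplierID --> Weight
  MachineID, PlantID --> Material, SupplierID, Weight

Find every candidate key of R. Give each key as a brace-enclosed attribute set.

{MachineID, PlantID}, {PlantID, Weight}

{PlantID} never appears on the right of any FD, so every key must include it.
Closure of {MachineID, PlantID} is {InspectorID, MachineID, Material, OperatorID, PartNo, PlantID, SupplierID, Weight}, the whole schema; {MachineID, PlantID} is a candidate key.
Closure of {PlantID, Weight} is {InspectorID, MachineID, Material, OperatorID, PartNo, PlantID, SupplierID, Weight}, the whole schema; {PlantID, Weight} is a candidate key.
These are minimal and exhaustive — every other superkey contains one of them.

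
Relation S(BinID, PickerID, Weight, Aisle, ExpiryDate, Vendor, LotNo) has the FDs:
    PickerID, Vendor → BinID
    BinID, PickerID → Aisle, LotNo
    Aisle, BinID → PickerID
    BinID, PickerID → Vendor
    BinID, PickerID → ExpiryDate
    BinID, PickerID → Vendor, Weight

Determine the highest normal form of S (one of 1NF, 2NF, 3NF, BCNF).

Candidate keys: {Aisle, BinID}, {BinID, PickerID}, {PickerID, Vendor}. Prime attributes: {Aisle, BinID, PickerID, Vendor}.
Each dependency's left side is a superkey — BCNF holds.

BCNF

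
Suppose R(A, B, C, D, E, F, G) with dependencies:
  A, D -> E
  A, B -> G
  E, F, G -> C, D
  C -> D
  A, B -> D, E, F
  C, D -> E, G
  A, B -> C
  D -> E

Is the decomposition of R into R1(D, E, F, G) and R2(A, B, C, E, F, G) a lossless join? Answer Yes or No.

Yes

R1 ∩ R2 = {E, F, G}; its closure under F is {C, D, E, F, G}.
This includes all of R1, so the common attributes are a superkey of R1 — the join is lossless.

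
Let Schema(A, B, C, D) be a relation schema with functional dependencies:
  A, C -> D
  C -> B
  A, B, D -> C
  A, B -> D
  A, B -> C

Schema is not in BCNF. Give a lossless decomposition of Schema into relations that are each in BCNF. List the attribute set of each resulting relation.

{A, C, D}; {B, C}

Candidate keys of the original relation: {A, B}, {A, C}.
Within {A, B, C, D}: {C}⁺ ∩ {A, B, C, D} = {B, C}, not the whole set, so C -> B violates BCNF; decompose into {B, C} and {A, C, D}.
{B, C} is in BCNF.
{A, C, D} is in BCNF.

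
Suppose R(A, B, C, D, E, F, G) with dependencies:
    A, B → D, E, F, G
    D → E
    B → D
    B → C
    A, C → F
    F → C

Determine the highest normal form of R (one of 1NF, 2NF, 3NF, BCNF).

1NF

Candidate key: {A, B}. Prime attributes: {A, B}.
For D → E we have {D}⁺ = {D, E}; {D} is not a superkey, so BCNF fails.
D → E determines the non-prime attribute {E} from a non-superkey — 3NF is violated.
The proper key subset {B} of {A, B} determines non-prime {C, D, E}, so the relation is not even in 2NF.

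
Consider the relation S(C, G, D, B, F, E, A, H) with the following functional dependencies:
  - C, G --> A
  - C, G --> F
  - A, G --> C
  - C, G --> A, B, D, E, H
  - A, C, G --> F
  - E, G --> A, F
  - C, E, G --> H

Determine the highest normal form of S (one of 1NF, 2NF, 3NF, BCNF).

Candidate keys: {A, G}, {C, G}, {E, G}. Prime attributes: {A, C, E, G}.
Each dependency's left side is a superkey — BCNF holds.

BCNF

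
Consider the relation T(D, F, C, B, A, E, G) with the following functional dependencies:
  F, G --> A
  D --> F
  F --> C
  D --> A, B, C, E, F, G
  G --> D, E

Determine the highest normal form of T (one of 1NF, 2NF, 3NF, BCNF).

Candidate keys: {D}, {G}. Prime attributes: {D, G}.
F --> C: {F}⁺ = {C, F}, which is not all of the attributes, so the left side is not a superkey — BCNF is violated.
Because {C} is non-prime and the left side of F --> C is not a superkey, the relation is not in 3NF.
All keys have size 1, which rules out partial dependencies — 2NF is satisfied.

2NF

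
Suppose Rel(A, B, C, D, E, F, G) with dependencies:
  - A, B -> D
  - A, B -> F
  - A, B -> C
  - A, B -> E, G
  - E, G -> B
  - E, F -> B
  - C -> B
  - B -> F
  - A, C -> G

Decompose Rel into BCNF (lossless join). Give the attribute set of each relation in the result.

Candidate keys of the original relation: {A, B}, {A, C}, {A, E, F}, {A, E, G}.
In {A, B, C, D, E, F, G}, {E, G} is not a superkey ({E, G}⁺ restricted to this set is {B, E, F, G}), so split on E, G -> B, F into {B, E, F, G} and {A, C, D, E, G}.
In {B, E, F, G}, {E, F} is not a superkey ({E, F}⁺ restricted to this set is {B, E, F}), so split on E, F -> B into {B, E, F} and {E, F, G}.
In {B, E, F}, {B} is not a superkey ({B}⁺ restricted to this set is {B, F}), so split on B -> F into {B, F} and {B, E}.
{B, F}: every determinant is a superkey — BCNF.
{B, E}: every determinant is a superkey — BCNF.
{E, F, G}: every determinant is a superkey — BCNF.
{A, C, D, E, G}: every determinant is a superkey — BCNF.

{A, C, D, E, G}; {B, E}; {B, F}; {E, F, G}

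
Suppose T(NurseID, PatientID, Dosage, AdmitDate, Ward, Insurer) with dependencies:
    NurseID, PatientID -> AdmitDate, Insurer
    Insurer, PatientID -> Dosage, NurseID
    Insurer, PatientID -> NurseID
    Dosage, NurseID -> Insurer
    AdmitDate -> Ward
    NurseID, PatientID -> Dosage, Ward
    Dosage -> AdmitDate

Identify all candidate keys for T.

Attributes never on any right-hand side: {PatientID} — every candidate key must contain it.
{Insurer, PatientID}⁺ = {AdmitDate, Dosage, Insurer, NurseID, PatientID, Ward} — all of the relation — so {Insurer, PatientID} is a candidate key.
{NurseID, PatientID}⁺ = {AdmitDate, Dosage, Insurer, NurseID, PatientID, Ward} — all of the relation — so {NurseID, PatientID} is a candidate key.
Any other superkey properly contains one of these, so there are no further candidate keys.

{Insurer, PatientID}, {NurseID, PatientID}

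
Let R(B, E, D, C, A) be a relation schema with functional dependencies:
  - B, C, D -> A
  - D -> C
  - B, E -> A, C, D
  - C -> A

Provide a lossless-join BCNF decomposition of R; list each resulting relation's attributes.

Candidate key of the original relation: {B, E}.
{A, B, C, D, E}: {B, C, D} determines {A, B, C, D} here but is not a superkey — split on B, C, D -> A, giving {A, B, C, D} and {B, C, D, E}.
{A, B, C, D}: {D} determines {A, C, D} here but is not a superkey — split on D -> A, C, giving {A, C, D} and {B, D}.
{A, C, D}: {C} determines {A, C} here but is not a superkey — split on C -> A, giving {A, C} and {C, D}.
{A, C} is in BCNF.
{C, D} is in BCNF.
{B, D} is in BCNF.
{B, C, D, E}: {D} determines {C, D} here but is not a superkey — split on D -> C, giving {C, D} and {B, D, E}.
{C, D} is in BCNF.
{B, D, E} is in BCNF.

{A, C}; {B, D, E}; {C, D}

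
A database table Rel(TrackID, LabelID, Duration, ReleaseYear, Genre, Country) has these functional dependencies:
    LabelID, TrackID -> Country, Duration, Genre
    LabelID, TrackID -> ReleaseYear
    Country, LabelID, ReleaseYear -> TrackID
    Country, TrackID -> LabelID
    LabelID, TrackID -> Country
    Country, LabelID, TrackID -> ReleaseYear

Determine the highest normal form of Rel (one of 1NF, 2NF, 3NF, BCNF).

BCNF

Candidate keys: {Country, LabelID, ReleaseYear}, {Country, TrackID}, {LabelID, TrackID}. Prime attributes: {Country, LabelID, ReleaseYear, TrackID}.
Every FD has a superkey on the left, so the relation is in BCNF.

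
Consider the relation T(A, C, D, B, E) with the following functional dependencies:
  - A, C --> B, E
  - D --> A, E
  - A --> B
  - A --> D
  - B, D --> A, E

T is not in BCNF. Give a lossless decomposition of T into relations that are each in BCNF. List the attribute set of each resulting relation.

Candidate keys of the original relation: {A, C}, {C, D}.
{A, B, C, D, E}: {D} determines {A, B, D, E} here but is not a superkey — split on D --> A, B, E, giving {A, B, D, E} and {C, D}.
{A, B, D, E} has no BCNF violation.
{C, D} has no BCNF violation.

{A, B, D, E}; {C, D}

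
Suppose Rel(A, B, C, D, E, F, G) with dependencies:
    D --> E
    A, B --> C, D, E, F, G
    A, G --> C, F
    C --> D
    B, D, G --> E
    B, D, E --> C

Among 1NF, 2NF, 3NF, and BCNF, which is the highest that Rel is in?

2NF

Candidate key: {A, B}. Prime attributes: {A, B}.
D --> E: {D}⁺ = {D, E}, which is not all of the attributes, so the left side is not a superkey — BCNF is violated.
Because {E} is non-prime and the left side of D --> E is not a superkey, the relation is not in 3NF.
No proper subset of a key has a non-prime attribute in its closure, so there is no partial dependency; 2NF holds.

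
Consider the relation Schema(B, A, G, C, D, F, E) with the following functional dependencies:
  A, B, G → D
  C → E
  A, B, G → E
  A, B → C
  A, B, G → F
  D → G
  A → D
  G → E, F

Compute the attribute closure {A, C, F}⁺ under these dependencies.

{A, C, D, E, F, G}

Start with {A, C, F}.
C → E applies; add {E} → now {A, C, E, F}.
A → D applies; add {D} → now {A, C, D, E, F}.
D → G applies; add {G} → now {A, C, D, E, F, G}.
No further FD applies.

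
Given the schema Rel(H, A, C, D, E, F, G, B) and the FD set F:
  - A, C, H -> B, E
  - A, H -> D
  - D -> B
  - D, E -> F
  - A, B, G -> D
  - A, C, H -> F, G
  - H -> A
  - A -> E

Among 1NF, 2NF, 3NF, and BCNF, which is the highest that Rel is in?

Candidate key: {C, H}. Prime attributes: {C, H}.
A, H -> D: {A, H}⁺ = {A, B, D, E, F, H}, which is not all of the attributes, so the left side is not a superkey — BCNF is violated.
Because {D} is non-prime and the left side of A, H -> D is not a superkey, the relation is not in 3NF.
Since {H} ⊂ {C, H} and {H}⁺ ⊇ {A, B, D, E, F} with {A, B, D, E, F} non-prime, there is a partial dependency; 2NF fails.

1NF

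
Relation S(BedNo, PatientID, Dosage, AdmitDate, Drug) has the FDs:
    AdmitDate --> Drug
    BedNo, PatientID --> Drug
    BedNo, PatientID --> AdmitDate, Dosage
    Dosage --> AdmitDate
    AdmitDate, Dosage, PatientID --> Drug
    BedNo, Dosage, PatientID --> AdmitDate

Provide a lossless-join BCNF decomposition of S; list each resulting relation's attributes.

Candidate key of the original relation: {BedNo, PatientID}.
{AdmitDate, BedNo, Dosage, Drug, PatientID}: {AdmitDate} determines {AdmitDate, Drug} here but is not a superkey — split on AdmitDate --> Drug, giving {AdmitDate, Drug} and {AdmitDate, BedNo, Dosage, PatientID}.
{AdmitDate, Drug}: every determinant is a superkey — BCNF.
{AdmitDate, BedNo, Dosage, PatientID}: {Dosage} determines {AdmitDate, Dosage} here but is not a superkey — split on Dosage --> AdmitDate, giving {AdmitDate, Dosage} and {BedNo, Dosage, PatientID}.
{AdmitDate, Dosage}: every determinant is a superkey — BCNF.
{BedNo, Dosage, PatientID}: every determinant is a superkey — BCNF.

{AdmitDate, Dosage}; {AdmitDate, Drug}; {BedNo, Dosage, PatientID}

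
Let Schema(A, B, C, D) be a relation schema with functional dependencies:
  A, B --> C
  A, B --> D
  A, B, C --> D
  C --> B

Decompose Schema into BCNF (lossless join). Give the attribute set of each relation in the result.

Candidate keys of the original relation: {A, B}, {A, C}.
{A, B, C, D}: {C} determines {B, C} here but is not a superkey — split on C --> B, giving {B, C} and {A, C, D}.
{B, C}: every determinant is a superkey — BCNF.
{A, C, D}: every determinant is a superkey — BCNF.

{A, C, D}; {B, C}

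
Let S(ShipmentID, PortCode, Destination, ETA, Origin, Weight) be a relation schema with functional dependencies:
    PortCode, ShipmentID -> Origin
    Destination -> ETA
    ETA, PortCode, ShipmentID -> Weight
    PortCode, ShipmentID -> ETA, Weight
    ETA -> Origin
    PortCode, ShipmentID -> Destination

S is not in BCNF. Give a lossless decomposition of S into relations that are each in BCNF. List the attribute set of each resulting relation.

{Destination, ETA}; {Destination, PortCode, ShipmentID, Weight}; {ETA, Origin}

Candidate key of the original relation: {PortCode, ShipmentID}.
Within {Destination, ETA, Origin, PortCode, ShipmentID, Weight}: {Destination}⁺ ∩ {Destination, ETA, Origin, PortCode, ShipmentID, Weight} = {Destination, ETA, Origin}, not the whole set, so Destination -> ETA, Origin violates BCNF; decompose into {Destination, ETA, Origin} and {Destination, PortCode, ShipmentID, Weight}.
Within {Destination, ETA, Origin}: {ETA}⁺ ∩ {Destination, ETA, Origin} = {ETA, Origin}, not the whole set, so ETA -> Origin violates BCNF; decompose into {ETA, Origin} and {Destination, ETA}.
{ETA, Origin} has no BCNF violation.
{Destination, ETA} has no BCNF violation.
{Destination, PortCode, ShipmentID, Weight} has no BCNF violation.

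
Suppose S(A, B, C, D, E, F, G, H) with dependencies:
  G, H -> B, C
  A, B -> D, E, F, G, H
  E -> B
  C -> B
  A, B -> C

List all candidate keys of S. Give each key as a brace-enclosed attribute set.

{A, B}, {A, C}, {A, E}, {A, G, H}

Attributes never on any right-hand side: {A} — every candidate key must contain it.
Closure of {A, B} is {A, B, C, D, E, F, G, H}, the whole schema; {A, B} is a candidate key.
Closure of {A, C} is {A, B, C, D, E, F, G, H}, the whole schema; {A, C} is a candidate key.
Closure of {A, E} is {A, B, C, D, E, F, G, H}, the whole schema; {A, E} is a candidate key.
Closure of {A, G, H} is {A, B, C, D, E, F, G, H}, the whole schema; {A, G, H} is a candidate key.
Any other superkey properly contains one of these, so there are no further candidate keys.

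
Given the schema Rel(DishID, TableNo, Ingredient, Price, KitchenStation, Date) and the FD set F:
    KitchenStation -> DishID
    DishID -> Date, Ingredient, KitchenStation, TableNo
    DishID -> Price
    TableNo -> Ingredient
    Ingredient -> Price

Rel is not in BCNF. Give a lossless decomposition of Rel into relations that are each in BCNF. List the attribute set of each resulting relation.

{Date, DishID, KitchenStation, TableNo}; {Ingredient, Price}; {Ingredient, TableNo}

Candidate keys of the original relation: {DishID}, {KitchenStation}.
Within {Date, DishID, Ingredient, KitchenStation, Price, TableNo}: {TableNo}⁺ ∩ {Date, DishID, Ingredient, KitchenStation, Price, TableNo} = {Ingredient, Price, TableNo}, not the whole set, so TableNo -> Ingredient, Price violates BCNF; decompose into {Ingredient, Price, TableNo} and {Date, DishID, KitchenStation, TableNo}.
Within {Ingredient, Price, TableNo}: {Ingredient}⁺ ∩ {Ingredient, Price, TableNo} = {Ingredient, Price}, not the whole set, so Ingredient -> Price violates BCNF; decompose into {Ingredient, Price} and {Ingredient, TableNo}.
{Ingredient, Price}: every determinant is a superkey — BCNF.
{Ingredient, TableNo}: every determinant is a superkey — BCNF.
{Date, DishID, KitchenStation, TableNo}: every determinant is a superkey — BCNF.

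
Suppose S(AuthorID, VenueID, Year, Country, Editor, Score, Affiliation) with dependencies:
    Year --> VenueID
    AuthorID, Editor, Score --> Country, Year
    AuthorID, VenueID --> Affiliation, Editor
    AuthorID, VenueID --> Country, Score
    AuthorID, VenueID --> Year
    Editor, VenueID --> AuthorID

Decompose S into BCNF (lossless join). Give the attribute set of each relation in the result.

{Affiliation, AuthorID, Country, Editor, Score, Year}; {VenueID, Year}

Candidate keys of the original relation: {AuthorID, Editor, Score}, {AuthorID, VenueID}, {AuthorID, Year}, {Editor, VenueID}, {Editor, Year}.
In {Affiliation, AuthorID, Country, Editor, Score, VenueID, Year}, {Year} is not a superkey ({Year}⁺ restricted to this set is {VenueID, Year}), so split on Year --> VenueID into {VenueID, Year} and {Affiliation, AuthorID, Country, Editor, Score, Year}.
{VenueID, Year} is in BCNF.
{Affiliation, AuthorID, Country, Editor, Score, Year} is in BCNF.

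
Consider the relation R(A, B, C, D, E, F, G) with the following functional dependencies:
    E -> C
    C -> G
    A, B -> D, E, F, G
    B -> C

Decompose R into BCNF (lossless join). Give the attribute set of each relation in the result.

{A, B, D, E, F}; {C, E}; {C, G}

Candidate key of the original relation: {A, B}.
In {A, B, C, D, E, F, G}, {E} is not a superkey ({E}⁺ restricted to this set is {C, E, G}), so split on E -> C, G into {C, E, G} and {A, B, D, E, F}.
In {C, E, G}, {C} is not a superkey ({C}⁺ restricted to this set is {C, G}), so split on C -> G into {C, G} and {C, E}.
{C, G} has no BCNF violation.
{C, E} has no BCNF violation.
{A, B, D, E, F} has no BCNF violation.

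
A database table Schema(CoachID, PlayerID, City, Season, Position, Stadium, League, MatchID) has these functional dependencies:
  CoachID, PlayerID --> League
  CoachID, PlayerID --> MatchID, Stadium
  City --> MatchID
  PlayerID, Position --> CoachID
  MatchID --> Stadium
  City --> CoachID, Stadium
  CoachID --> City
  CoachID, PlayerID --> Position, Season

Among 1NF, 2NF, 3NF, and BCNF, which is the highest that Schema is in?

1NF

Candidate keys: {City, PlayerID}, {CoachID, PlayerID}, {PlayerID, Position}. Prime attributes: {City, CoachID, PlayerID, Position}.
City --> MatchID: {City}⁺ = {City, CoachID, MatchID, Stadium}, which is not all of the attributes, so the left side is not a superkey — BCNF is violated.
Because {MatchID} is non-prime and the left side of City --> MatchID is not a superkey, the relation is not in 3NF.
Since {City} ⊂ {City, PlayerID} and {City}⁺ ⊇ {MatchID, Stadium} with {MatchID, Stadium} non-prime, there is a partial dependency; 2NF fails.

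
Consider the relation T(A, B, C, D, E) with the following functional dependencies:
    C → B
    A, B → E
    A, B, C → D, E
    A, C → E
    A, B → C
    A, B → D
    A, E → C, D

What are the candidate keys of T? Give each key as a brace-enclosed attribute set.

{A, B}, {A, C}, {A, E}

{A} never appears on the right of any FD, so every key must include it.
{A, B} is a candidate key since {A, B}⁺ = {A, B, C, D, E} covers every attribute.
{A, C} is a candidate key since {A, C}⁺ = {A, B, C, D, E} covers every attribute.
{A, E} is a candidate key since {A, E}⁺ = {A, B, C, D, E} covers every attribute.
These are minimal and exhaustive — every other superkey contains one of them.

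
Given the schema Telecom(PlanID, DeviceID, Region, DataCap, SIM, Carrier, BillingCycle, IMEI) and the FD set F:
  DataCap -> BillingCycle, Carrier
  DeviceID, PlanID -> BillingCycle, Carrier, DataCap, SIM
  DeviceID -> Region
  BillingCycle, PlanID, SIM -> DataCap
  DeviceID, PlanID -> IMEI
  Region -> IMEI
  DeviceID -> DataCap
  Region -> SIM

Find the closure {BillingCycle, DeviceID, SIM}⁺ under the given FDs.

Start with {BillingCycle, DeviceID, SIM}.
DeviceID -> Region applies; add {Region} → now {BillingCycle, DeviceID, Region, SIM}.
Region -> IMEI applies; add {IMEI} → now {BillingCycle, DeviceID, IMEI, Region, SIM}.
DeviceID -> DataCap applies; add {DataCap} → now {BillingCycle, DataCap, DeviceID, IMEI, Region, SIM}.
DataCap -> BillingCycle, Carrier applies; add {Carrier} → now {BillingCycle, Carrier, DataCap, DeviceID, IMEI, Region, SIM}.
No further FD applies.

{BillingCycle, Carrier, DataCap, DeviceID, IMEI, Region, SIM}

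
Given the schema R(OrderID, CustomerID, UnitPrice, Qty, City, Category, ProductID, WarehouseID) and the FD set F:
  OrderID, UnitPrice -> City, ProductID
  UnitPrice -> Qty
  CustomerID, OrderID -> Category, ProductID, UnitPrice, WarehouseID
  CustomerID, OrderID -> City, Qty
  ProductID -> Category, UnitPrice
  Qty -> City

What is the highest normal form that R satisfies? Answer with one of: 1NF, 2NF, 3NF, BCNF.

2NF

Candidate key: {CustomerID, OrderID}. Prime attributes: {CustomerID, OrderID}.
OrderID, UnitPrice -> City, ProductID: {OrderID, UnitPrice}⁺ = {Category, City, OrderID, ProductID, Qty, UnitPrice}, which is not all of the attributes, so the left side is not a superkey — BCNF is violated.
Because {City, ProductID} are non-prime and the left side of OrderID, UnitPrice -> City, ProductID is not a superkey, the relation is not in 3NF.
No non-prime attribute depends on a proper subset of any candidate key, so 2NF holds.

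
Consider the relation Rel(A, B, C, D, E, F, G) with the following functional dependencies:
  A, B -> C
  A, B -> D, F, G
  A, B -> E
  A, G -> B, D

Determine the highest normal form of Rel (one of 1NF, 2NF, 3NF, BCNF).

BCNF

Candidate keys: {A, B}, {A, G}. Prime attributes: {A, B, G}.
The left-hand side of every FD is a superkey, so BCNF is satisfied.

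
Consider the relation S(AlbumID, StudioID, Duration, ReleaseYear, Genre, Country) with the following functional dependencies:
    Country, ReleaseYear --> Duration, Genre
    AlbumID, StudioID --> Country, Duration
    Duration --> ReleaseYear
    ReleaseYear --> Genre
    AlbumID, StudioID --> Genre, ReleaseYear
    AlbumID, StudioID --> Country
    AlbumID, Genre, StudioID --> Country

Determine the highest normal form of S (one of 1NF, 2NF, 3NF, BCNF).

2NF

Candidate key: {AlbumID, StudioID}. Prime attributes: {AlbumID, StudioID}.
Country, ReleaseYear --> Duration, Genre: {Country, ReleaseYear}⁺ = {Country, Duration, Genre, ReleaseYear}, which is not all of the attributes, so the left side is not a superkey — BCNF is violated.
Country, ReleaseYear --> Duration, Genre determines the non-prime attributes {Duration, Genre} from a non-superkey — 3NF is violated.
Checking every proper subset of each key, none determines a non-prime attribute — 2NF is satisfied.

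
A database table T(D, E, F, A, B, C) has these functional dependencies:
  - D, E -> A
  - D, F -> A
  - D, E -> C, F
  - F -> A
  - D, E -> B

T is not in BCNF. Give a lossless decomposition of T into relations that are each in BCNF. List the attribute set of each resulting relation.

Candidate key of the original relation: {D, E}.
Within {A, B, C, D, E, F}: {D, F}⁺ ∩ {A, B, C, D, E, F} = {A, D, F}, not the whole set, so D, F -> A violates BCNF; decompose into {A, D, F} and {B, C, D, E, F}.
Within {A, D, F}: {F}⁺ ∩ {A, D, F} = {A, F}, not the whole set, so F -> A violates BCNF; decompose into {A, F} and {D, F}.
{A, F} has no BCNF violation.
{D, F} has no BCNF violation.
{B, C, D, E, F} has no BCNF violation.

{A, F}; {B, C, D, E, F}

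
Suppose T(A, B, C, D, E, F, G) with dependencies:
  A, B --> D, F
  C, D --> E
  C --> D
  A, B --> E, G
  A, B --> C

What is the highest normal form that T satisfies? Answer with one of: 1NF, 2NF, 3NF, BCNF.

2NF

Candidate key: {A, B}. Prime attributes: {A, B}.
C, D --> E: {C, D}⁺ = {C, D, E}, which is not all of the attributes, so the left side is not a superkey — BCNF is violated.
Because {E} is non-prime and the left side of C, D --> E is not a superkey, the relation is not in 3NF.
No non-prime attribute depends on a proper subset of any candidate key, so 2NF holds.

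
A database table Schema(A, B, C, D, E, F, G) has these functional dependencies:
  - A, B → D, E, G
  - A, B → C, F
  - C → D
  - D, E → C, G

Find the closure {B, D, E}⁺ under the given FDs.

Start with {B, D, E}.
D, E → C, G applies; add {C, G} → now {B, C, D, E, G}.
No further FD applies.

{B, C, D, E, G}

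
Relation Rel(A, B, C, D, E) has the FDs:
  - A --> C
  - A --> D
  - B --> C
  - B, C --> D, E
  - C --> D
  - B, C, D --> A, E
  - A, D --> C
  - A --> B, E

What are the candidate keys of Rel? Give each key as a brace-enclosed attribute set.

{A}, {B}

{A} is a candidate key since {A}⁺ = {A, B, C, D, E} covers every attribute.
{B} is a candidate key since {B}⁺ = {A, B, C, D, E} covers every attribute.
No proper subset of any of these is a key, and no other minimal superkey exists.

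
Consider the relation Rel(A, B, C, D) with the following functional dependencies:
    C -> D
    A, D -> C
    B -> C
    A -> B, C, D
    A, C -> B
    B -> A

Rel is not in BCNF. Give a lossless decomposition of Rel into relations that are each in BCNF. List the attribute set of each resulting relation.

{A, B, C}; {C, D}

Candidate keys of the original relation: {A}, {B}.
Within {A, B, C, D}: {C}⁺ ∩ {A, B, C, D} = {C, D}, not the whole set, so C -> D violates BCNF; decompose into {C, D} and {A, B, C}.
{C, D} has no BCNF violation.
{A, B, C} has no BCNF violation.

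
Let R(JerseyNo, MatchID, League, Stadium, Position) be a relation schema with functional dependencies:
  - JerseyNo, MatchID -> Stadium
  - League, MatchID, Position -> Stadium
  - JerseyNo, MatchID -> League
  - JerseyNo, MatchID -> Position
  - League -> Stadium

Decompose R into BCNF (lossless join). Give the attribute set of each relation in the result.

{JerseyNo, League, MatchID, Position}; {League, Stadium}

Candidate key of the original relation: {JerseyNo, MatchID}.
{JerseyNo, League, MatchID, Position, Stadium}: {League, MatchID, Position} determines {League, MatchID, Position, Stadium} here but is not a superkey — split on League, MatchID, Position -> Stadium, giving {League, MatchID, Position, Stadium} and {JerseyNo, League, MatchID, Position}.
{League, MatchID, Position, Stadium}: {League} determines {League, Stadium} here but is not a superkey — split on League -> Stadium, giving {League, Stadium} and {League, MatchID, Position}.
{League, Stadium} has no BCNF violation.
{League, MatchID, Position} has no BCNF violation.
{JerseyNo, League, MatchID, Position} has no BCNF violation.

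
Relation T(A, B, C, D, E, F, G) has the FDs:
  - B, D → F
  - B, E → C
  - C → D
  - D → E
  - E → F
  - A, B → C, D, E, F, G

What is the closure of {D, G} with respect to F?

{D, E, F, G}

Start with {D, G}.
D → E applies; add {E} → now {D, E, G}.
E → F applies; add {F} → now {D, E, F, G}.
No further FD applies.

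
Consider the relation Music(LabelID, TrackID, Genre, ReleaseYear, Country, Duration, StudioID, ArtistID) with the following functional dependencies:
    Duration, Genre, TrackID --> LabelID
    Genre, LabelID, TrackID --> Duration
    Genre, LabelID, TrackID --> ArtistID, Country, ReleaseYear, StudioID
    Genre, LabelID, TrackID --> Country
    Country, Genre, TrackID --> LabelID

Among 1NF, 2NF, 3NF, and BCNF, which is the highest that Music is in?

Candidate keys: {Country, Genre, TrackID}, {Duration, Genre, TrackID}, {Genre, LabelID, TrackID}. Prime attributes: {Country, Duration, Genre, LabelID, TrackID}.
The left-hand side of every FD is a superkey, so BCNF is satisfied.

BCNF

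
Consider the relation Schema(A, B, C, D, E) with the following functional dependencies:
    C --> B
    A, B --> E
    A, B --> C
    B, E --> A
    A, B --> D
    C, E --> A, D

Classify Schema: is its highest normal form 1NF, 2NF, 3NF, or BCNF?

Candidate keys: {A, B}, {A, C}, {B, E}, {C, E}. Prime attributes: {A, B, C, E}.
C --> B breaks BCNF: {C}⁺ = {B, C}, so {C} is not a superkey.
Its right-hand attributes {B} are all prime, as are those of every other non-superkey FD — the relation is in 3NF.

3NF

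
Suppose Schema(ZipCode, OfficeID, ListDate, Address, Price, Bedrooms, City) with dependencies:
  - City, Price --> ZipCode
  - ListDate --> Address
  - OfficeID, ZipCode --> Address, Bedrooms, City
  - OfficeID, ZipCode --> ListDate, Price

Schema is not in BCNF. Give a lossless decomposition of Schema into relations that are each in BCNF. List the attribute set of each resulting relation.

{Address, ListDate}; {Bedrooms, City, ListDate, OfficeID, Price}; {City, Price, ZipCode}

Candidate keys of the original relation: {City, OfficeID, Price}, {OfficeID, ZipCode}.
In {Address, Bedrooms, City, ListDate, OfficeID, Price, ZipCode}, {City, Price} is not a superkey ({City, Price}⁺ restricted to this set is {City, Price, ZipCode}), so split on City, Price --> ZipCode into {City, Price, ZipCode} and {Address, Bedrooms, City, ListDate, OfficeID, Price}.
{City, Price, ZipCode} has no BCNF violation.
In {Address, Bedrooms, City, ListDate, OfficeID, Price}, {ListDate} is not a superkey ({ListDate}⁺ restricted to this set is {Address, ListDate}), so split on ListDate --> Address into {Address, ListDate} and {Bedrooms, City, ListDate, OfficeID, Price}.
{Address, ListDate} has no BCNF violation.
{Bedrooms, City, ListDate, OfficeID, Price} has no BCNF violation.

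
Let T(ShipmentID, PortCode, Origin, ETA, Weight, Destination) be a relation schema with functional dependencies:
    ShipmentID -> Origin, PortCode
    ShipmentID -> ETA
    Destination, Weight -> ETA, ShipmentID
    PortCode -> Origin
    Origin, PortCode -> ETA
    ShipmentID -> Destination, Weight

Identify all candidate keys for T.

{Destination, Weight}, {ShipmentID}

Closure of {ShipmentID} is {Destination, ETA, Origin, PortCode, ShipmentID, Weight}, the whole schema; {ShipmentID} is a candidate key.
Closure of {Destination, Weight} is {Destination, ETA, Origin, PortCode, ShipmentID, Weight}, the whole schema; {Destination, Weight} is a candidate key.
No proper subset of any of these is a key, and no other minimal superkey exists.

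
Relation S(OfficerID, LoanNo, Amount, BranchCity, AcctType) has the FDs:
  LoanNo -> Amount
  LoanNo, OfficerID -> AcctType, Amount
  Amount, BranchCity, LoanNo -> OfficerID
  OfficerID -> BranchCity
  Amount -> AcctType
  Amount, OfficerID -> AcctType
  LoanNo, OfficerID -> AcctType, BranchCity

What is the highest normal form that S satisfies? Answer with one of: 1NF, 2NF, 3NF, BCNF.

1NF

Candidate keys: {BranchCity, LoanNo}, {LoanNo, OfficerID}. Prime attributes: {BranchCity, LoanNo, OfficerID}.
For LoanNo -> Amount we have {LoanNo}⁺ = {AcctType, Amount, LoanNo}; {LoanNo} is not a superkey, so BCNF fails.
LoanNo -> Amount determines the non-prime attribute {Amount} from a non-superkey — 3NF is violated.
The proper key subset {LoanNo} of {BranchCity, LoanNo} determines non-prime {AcctType, Amount}, so the relation is not even in 2NF.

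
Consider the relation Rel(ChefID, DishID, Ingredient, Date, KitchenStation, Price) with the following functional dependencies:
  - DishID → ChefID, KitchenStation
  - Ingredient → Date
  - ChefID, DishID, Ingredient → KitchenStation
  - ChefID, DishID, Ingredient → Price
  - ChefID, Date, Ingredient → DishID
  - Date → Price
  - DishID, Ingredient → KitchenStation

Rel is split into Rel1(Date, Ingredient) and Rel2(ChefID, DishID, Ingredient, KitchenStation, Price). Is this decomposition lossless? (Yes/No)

Common attributes: {Ingredient}; their closure is {Date, Ingredient, Price}.
Since Rel1 ⊆ {Date, Ingredient, Price}, the intersection is a superkey of Rel1; the decomposition is lossless.

Yes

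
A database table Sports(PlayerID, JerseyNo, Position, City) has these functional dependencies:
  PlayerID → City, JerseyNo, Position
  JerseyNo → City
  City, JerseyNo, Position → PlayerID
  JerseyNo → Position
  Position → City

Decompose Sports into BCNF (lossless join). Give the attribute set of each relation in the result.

Candidate keys of the original relation: {JerseyNo}, {PlayerID}.
Within {City, JerseyNo, PlayerID, Position}: {Position}⁺ ∩ {City, JerseyNo, PlayerID, Position} = {City, Position}, not the whole set, so Position → City violates BCNF; decompose into {City, Position} and {JerseyNo, PlayerID, Position}.
{City, Position} has no BCNF violation.
{JerseyNo, PlayerID, Position} has no BCNF violation.

{City, Position}; {JerseyNo, PlayerID, Position}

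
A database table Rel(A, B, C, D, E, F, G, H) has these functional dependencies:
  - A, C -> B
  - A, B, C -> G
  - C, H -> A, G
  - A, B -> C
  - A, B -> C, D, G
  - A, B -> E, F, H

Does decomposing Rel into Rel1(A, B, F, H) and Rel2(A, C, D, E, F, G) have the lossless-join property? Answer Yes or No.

Rel1 ∩ Rel2 = {A, F}; its closure under F is {A, F}.
The closure covers neither Rel1 nor Rel2 entirely; the join is not lossless.

No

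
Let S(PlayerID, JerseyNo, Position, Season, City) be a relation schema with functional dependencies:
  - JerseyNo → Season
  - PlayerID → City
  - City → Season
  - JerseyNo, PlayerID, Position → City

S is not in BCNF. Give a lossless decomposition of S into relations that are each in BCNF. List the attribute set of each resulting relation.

{City, PlayerID}; {JerseyNo, PlayerID, Position}; {JerseyNo, Season}

Candidate key of the original relation: {JerseyNo, PlayerID, Position}.
In {City, JerseyNo, PlayerID, Position, Season}, {JerseyNo} is not a superkey ({JerseyNo}⁺ restricted to this set is {JerseyNo, Season}), so split on JerseyNo → Season into {JerseyNo, Season} and {City, JerseyNo, PlayerID, Position}.
{JerseyNo, Season}: every determinant is a superkey — BCNF.
In {City, JerseyNo, PlayerID, Position}, {PlayerID} is not a superkey ({PlayerID}⁺ restricted to this set is {City, PlayerID}), so split on PlayerID → City into {City, PlayerID} and {JerseyNo, PlayerID, Position}.
{City, PlayerID}: every determinant is a superkey — BCNF.
{JerseyNo, PlayerID, Position}: every determinant is a superkey — BCNF.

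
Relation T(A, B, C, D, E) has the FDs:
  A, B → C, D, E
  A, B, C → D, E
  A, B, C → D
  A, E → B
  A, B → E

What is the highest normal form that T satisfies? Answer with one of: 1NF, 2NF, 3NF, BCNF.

BCNF

Candidate keys: {A, B}, {A, E}. Prime attributes: {A, B, E}.
The left-hand side of every FD is a superkey, so BCNF is satisfied.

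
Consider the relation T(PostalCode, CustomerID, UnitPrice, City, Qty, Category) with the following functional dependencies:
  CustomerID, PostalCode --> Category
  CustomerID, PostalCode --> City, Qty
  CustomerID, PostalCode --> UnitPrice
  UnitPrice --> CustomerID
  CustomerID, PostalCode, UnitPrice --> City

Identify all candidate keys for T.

Attributes never on any right-hand side: {PostalCode} — every candidate key must contain it.
{CustomerID, PostalCode}⁺ = {Category, City, CustomerID, PostalCode, Qty, UnitPrice}, which is every attribute, so {CustomerID, PostalCode} is a candidate key.
{PostalCode, UnitPrice}⁺ = {Category, City, CustomerID, PostalCode, Qty, UnitPrice}, which is every attribute, so {PostalCode, UnitPrice} is a candidate key.
No proper subset of any of these is a key, and no other minimal superkey exists.

{CustomerID, PostalCode}, {PostalCode, UnitPrice}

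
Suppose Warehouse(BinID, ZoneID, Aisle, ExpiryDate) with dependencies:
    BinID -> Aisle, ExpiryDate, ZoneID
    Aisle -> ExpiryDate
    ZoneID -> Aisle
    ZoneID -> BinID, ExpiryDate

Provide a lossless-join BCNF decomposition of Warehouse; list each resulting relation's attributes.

{Aisle, BinID, ZoneID}; {Aisle, ExpiryDate}

Candidate keys of the original relation: {BinID}, {ZoneID}.
Within {Aisle, BinID, ExpiryDate, ZoneID}: {Aisle}⁺ ∩ {Aisle, BinID, ExpiryDate, ZoneID} = {Aisle, ExpiryDate}, not the whole set, so Aisle -> ExpiryDate violates BCNF; decompose into {Aisle, ExpiryDate} and {Aisle, BinID, ZoneID}.
{Aisle, ExpiryDate} is in BCNF.
{Aisle, BinID, ZoneID} is in BCNF.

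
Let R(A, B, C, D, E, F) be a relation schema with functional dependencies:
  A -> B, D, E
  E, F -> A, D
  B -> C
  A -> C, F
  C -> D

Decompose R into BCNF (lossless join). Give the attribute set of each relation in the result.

Candidate keys of the original relation: {A}, {E, F}.
{A, B, C, D, E, F}: {B} determines {B, C, D} here but is not a superkey — split on B -> C, D, giving {B, C, D} and {A, B, E, F}.
{B, C, D}: {C} determines {C, D} here but is not a superkey — split on C -> D, giving {C, D} and {B, C}.
{C, D}: every determinant is a superkey — BCNF.
{B, C}: every determinant is a superkey — BCNF.
{A, B, E, F}: every determinant is a superkey — BCNF.

{A, B, E, F}; {B, C}; {C, D}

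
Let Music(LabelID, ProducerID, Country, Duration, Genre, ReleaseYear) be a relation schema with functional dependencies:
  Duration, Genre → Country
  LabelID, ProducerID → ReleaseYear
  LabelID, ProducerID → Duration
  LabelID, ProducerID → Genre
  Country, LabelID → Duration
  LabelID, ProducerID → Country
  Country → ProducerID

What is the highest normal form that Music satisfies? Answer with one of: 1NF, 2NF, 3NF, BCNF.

Candidate keys: {Country, LabelID}, {Duration, Genre, LabelID}, {LabelID, ProducerID}. Prime attributes: {Country, Duration, Genre, LabelID, ProducerID}.
Duration, Genre → Country breaks BCNF: {Duration, Genre}⁺ = {Country, Duration, Genre, ProducerID}, so {Duration, Genre} is not a superkey.
But every attribute on its right side ({Country}) is prime, and the same holds for every other non-superkey FD, so 3NF still holds.

3NF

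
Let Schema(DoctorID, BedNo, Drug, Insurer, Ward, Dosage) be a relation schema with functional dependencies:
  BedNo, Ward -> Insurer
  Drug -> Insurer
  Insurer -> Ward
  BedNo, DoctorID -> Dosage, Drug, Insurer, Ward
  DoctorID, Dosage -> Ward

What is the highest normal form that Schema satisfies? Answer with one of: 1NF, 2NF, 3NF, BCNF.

2NF

Candidate key: {BedNo, DoctorID}. Prime attributes: {BedNo, DoctorID}.
BedNo, Ward -> Insurer: {BedNo, Ward}⁺ = {BedNo, Insurer, Ward}, which is not all of the attributes, so the left side is not a superkey — BCNF is violated.
Because {Insurer} is non-prime and the left side of BedNo, Ward -> Insurer is not a superkey, the relation is not in 3NF.
No proper subset of a key has a non-prime attribute in its closure, so there is no partial dependency; 2NF holds.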